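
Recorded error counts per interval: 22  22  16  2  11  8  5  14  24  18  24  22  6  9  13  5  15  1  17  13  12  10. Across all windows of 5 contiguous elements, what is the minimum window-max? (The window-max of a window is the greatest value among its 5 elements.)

22 22 16 2 11 → max 22
22 16 2 11 8 → max 22
16 2 11 8 5 → max 16
2 11 8 5 14 → max 14
11 8 5 14 24 → max 24
8 5 14 24 18 → max 24
5 14 24 18 24 → max 24
14 24 18 24 22 → max 24
24 18 24 22 6 → max 24
18 24 22 6 9 → max 24
24 22 6 9 13 → max 24
22 6 9 13 5 → max 22
6 9 13 5 15 → max 15
9 13 5 15 1 → max 15
13 5 15 1 17 → max 17
5 15 1 17 13 → max 17
15 1 17 13 12 → max 17
1 17 13 12 10 → max 17
Minimum of these is 14.

14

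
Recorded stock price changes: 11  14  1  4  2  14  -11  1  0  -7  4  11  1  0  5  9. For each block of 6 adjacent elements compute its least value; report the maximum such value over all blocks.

Window mins for each of the 11 positions:
11 14 1 4 2 14 → min 1
14 1 4 2 14 -11 → min -11
1 4 2 14 -11 1 → min -11
4 2 14 -11 1 0 → min -11
2 14 -11 1 0 -7 → min -11
14 -11 1 0 -7 4 → min -11
-11 1 0 -7 4 11 → min -11
1 0 -7 4 11 1 → min -7
0 -7 4 11 1 0 → min -7
-7 4 11 1 0 5 → min -7
4 11 1 0 5 9 → min 0
Maximum of these is 1.

1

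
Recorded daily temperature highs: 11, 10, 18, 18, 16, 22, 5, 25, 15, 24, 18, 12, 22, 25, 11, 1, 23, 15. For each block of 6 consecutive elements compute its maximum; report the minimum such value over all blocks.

22

(11, 10, 18, 18, 16, 22) → max 22
(10, 18, 18, 16, 22, 5) → max 22
(18, 18, 16, 22, 5, 25) → max 25
(18, 16, 22, 5, 25, 15) → max 25
(16, 22, 5, 25, 15, 24) → max 25
(22, 5, 25, 15, 24, 18) → max 25
(5, 25, 15, 24, 18, 12) → max 25
(25, 15, 24, 18, 12, 22) → max 25
(15, 24, 18, 12, 22, 25) → max 25
(24, 18, 12, 22, 25, 11) → max 25
(18, 12, 22, 25, 11, 1) → max 25
(12, 22, 25, 11, 1, 23) → max 25
(22, 25, 11, 1, 23, 15) → max 25
Minimum of these is 22.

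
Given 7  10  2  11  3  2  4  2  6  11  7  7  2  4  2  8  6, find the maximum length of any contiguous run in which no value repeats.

add 7: [7] len 1
add 10: [7, 10] len 2
add 2: [7, 10, 2] len 3
add 11: [7, 10, 2, 11] len 4
add 3: [7, 10, 2, 11, 3] len 5
add 2 (repeat 2, move left end past it): [11, 3, 2] len 3
add 4: [11, 3, 2, 4] len 4
add 2 (repeat 2, move left end past it): [4, 2] len 2
add 6: [4, 2, 6] len 3
add 11: [4, 2, 6, 11] len 4
add 7: [4, 2, 6, 11, 7] len 5
add 7 (repeat 7, move left end past it): [7] len 1
add 2: [7, 2] len 2
add 4: [7, 2, 4] len 3
add 2 (repeat 2, move left end past it): [4, 2] len 2
add 8: [4, 2, 8] len 3
add 6: [4, 2, 8, 6] len 4
Longest all-distinct length: 5.

5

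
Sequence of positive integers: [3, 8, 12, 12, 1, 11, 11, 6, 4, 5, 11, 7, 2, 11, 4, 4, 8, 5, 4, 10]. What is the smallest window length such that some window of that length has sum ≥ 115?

Extend right; whenever the sum reaches 115, record the length and shrink from the left:
add 3: running sum 3 < 115
add 8: running sum 11 < 115
add 12: running sum 23 < 115
add 12: running sum 35 < 115
add 1: running sum 36 < 115
add 11: running sum 47 < 115
add 11: running sum 58 < 115
add 6: running sum 64 < 115
add 4: running sum 68 < 115
add 5: running sum 73 < 115
add 11: running sum 84 < 115
add 7: running sum 91 < 115
add 2: running sum 93 < 115
add 11: running sum 104 < 115
add 4: running sum 108 < 115
add 4: running sum 112 < 115
add 8: shortest ending here [8, 12, 12, 1, 11, 11, 6, 4, 5, 11, 7, 2, 11, 4, 4, 8] sum 117, len 16
add 5: shortest ending here [8, 12, 12, 1, 11, 11, 6, 4, 5, 11, 7, 2, 11, 4, 4, 8, 5] sum 122, len 17
add 4: shortest ending here [12, 12, 1, 11, 11, 6, 4, 5, 11, 7, 2, 11, 4, 4, 8, 5, 4] sum 118, len 17
add 10: shortest ending here [12, 1, 11, 11, 6, 4, 5, 11, 7, 2, 11, 4, 4, 8, 5, 4, 10] sum 116, len 17
Shortest qualifying length: 16.

16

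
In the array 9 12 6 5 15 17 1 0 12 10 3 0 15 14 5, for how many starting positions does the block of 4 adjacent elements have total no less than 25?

[9, 12, 6, 5] → sum 32  ≥ 25 ✓
[12, 6, 5, 15] → sum 38  ≥ 25 ✓
[6, 5, 15, 17] → sum 43  ≥ 25 ✓
[5, 15, 17, 1] → sum 38  ≥ 25 ✓
[15, 17, 1, 0] → sum 33  ≥ 25 ✓
[17, 1, 0, 12] → sum 30  ≥ 25 ✓
[1, 0, 12, 10] → sum 23
[0, 12, 10, 3] → sum 25  ≥ 25 ✓
[12, 10, 3, 0] → sum 25  ≥ 25 ✓
[10, 3, 0, 15] → sum 28  ≥ 25 ✓
[3, 0, 15, 14] → sum 32  ≥ 25 ✓
[0, 15, 14, 5] → sum 34  ≥ 25 ✓
11 windows satisfy the condition.

11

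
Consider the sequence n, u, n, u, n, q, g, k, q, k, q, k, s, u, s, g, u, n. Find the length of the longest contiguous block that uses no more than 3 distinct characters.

add n: window [n] (1 distinct), len 1
add u: window [n, u] (2 distinct), len 2
add n: window [n, u, n] (2 distinct), len 3
add u: window [n, u, n, u] (2 distinct), len 4
add n: window [n, u, n, u, n] (2 distinct), len 5
add q: window [n, u, n, u, n, q] (3 distinct), len 6
add g: window [n, q, g] (3 distinct), len 3
add k: window [q, g, k] (3 distinct), len 3
add q: window [q, g, k, q] (3 distinct), len 4
add k: window [q, g, k, q, k] (3 distinct), len 5
add q: window [q, g, k, q, k, q] (3 distinct), len 6
add k: window [q, g, k, q, k, q, k] (3 distinct), len 7
add s: window [k, q, k, q, k, s] (3 distinct), len 6
add u: window [k, s, u] (3 distinct), len 3
add s: window [k, s, u, s] (3 distinct), len 4
add g: window [s, u, s, g] (3 distinct), len 4
add u: window [s, u, s, g, u] (3 distinct), len 5
add n: window [g, u, n] (3 distinct), len 3
Longest length with ≤3 distinct: 7.

7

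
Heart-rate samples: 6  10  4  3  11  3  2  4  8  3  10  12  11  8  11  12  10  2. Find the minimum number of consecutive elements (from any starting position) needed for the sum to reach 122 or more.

add 6: running sum 6 < 122
add 10: running sum 16 < 122
add 4: running sum 20 < 122
add 3: running sum 23 < 122
add 11: running sum 34 < 122
add 3: running sum 37 < 122
add 2: running sum 39 < 122
add 4: running sum 43 < 122
add 8: running sum 51 < 122
add 3: running sum 54 < 122
add 10: running sum 64 < 122
add 12: running sum 76 < 122
add 11: running sum 87 < 122
add 8: running sum 95 < 122
add 11: running sum 106 < 122
add 12: running sum 118 < 122
end 16: [10, 4, 3, 11, 3, 2, 4, 8, 3, 10, 12, 11, 8, 11, 12, 10] sum 122, len 16
end 17: [10, 4, 3, 11, 3, 2, 4, 8, 3, 10, 12, 11, 8, 11, 12, 10, 2] sum 124, len 17
Shortest qualifying length: 16.

16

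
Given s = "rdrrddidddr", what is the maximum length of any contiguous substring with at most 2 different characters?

6

add r: window [r] (1 distinct), len 1
add d: window [r, d] (2 distinct), len 2
add r: window [r, d, r] (2 distinct), len 3
add r: window [r, d, r, r] (2 distinct), len 4
add d: window [r, d, r, r, d] (2 distinct), len 5
add d: window [r, d, r, r, d, d] (2 distinct), len 6
add i: window [d, d, i] (2 distinct), len 3
add d: window [d, d, i, d] (2 distinct), len 4
add d: window [d, d, i, d, d] (2 distinct), len 5
add d: window [d, d, i, d, d, d] (2 distinct), len 6
add r: window [d, d, d, r] (2 distinct), len 4
Longest length with ≤2 distinct: 6.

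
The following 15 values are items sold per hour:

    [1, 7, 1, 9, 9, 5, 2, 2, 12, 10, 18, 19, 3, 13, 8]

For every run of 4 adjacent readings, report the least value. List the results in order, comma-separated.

1, 1, 1, 2, 2, 2, 2, 2, 10, 3, 3, 3

Sliding a size-4 window across the 15 values:
(1, 7, 1, 9) → min 1
(7, 1, 9, 9) → min 1
(1, 9, 9, 5) → min 1
(9, 9, 5, 2) → min 2
(9, 5, 2, 2) → min 2
(5, 2, 2, 12) → min 2
(2, 2, 12, 10) → min 2
(2, 12, 10, 18) → min 2
(12, 10, 18, 19) → min 10
(10, 18, 19, 3) → min 3
(18, 19, 3, 13) → min 3
(19, 3, 13, 8) → min 3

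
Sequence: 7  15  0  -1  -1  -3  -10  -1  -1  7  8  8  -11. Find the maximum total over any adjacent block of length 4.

22

Window sums for each of the 10 positions:
7 15 0 -1 → sum 21
15 0 -1 -1 → sum 13
0 -1 -1 -3 → sum -5
-1 -1 -3 -10 → sum -15
-1 -3 -10 -1 → sum -15
-3 -10 -1 -1 → sum -15
-10 -1 -1 7 → sum -5
-1 -1 7 8 → sum 13
-1 7 8 8 → sum 22
7 8 8 -11 → sum 12
Maximum of these is 22.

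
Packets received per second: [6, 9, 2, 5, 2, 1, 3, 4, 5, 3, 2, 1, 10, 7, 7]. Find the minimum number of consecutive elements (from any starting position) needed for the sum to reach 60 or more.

add 6: running sum 6 < 60
add 9: running sum 15 < 60
add 2: running sum 17 < 60
add 5: running sum 22 < 60
add 2: running sum 24 < 60
add 1: running sum 25 < 60
add 3: running sum 28 < 60
add 4: running sum 32 < 60
add 5: running sum 37 < 60
add 3: running sum 40 < 60
add 2: running sum 42 < 60
add 1: running sum 43 < 60
add 10: running sum 53 < 60
end 13: [6, 9, 2, 5, 2, 1, 3, 4, 5, 3, 2, 1, 10, 7] sum 60, len 14
end 14: [9, 2, 5, 2, 1, 3, 4, 5, 3, 2, 1, 10, 7, 7] sum 61, len 14
Shortest qualifying length: 14.

14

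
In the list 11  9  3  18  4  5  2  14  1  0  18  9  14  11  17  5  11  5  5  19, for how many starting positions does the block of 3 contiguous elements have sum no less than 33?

11 9 3 → sum 23
9 3 18 → sum 30
3 18 4 → sum 25
18 4 5 → sum 27
4 5 2 → sum 11
5 2 14 → sum 21
2 14 1 → sum 17
14 1 0 → sum 15
1 0 18 → sum 19
0 18 9 → sum 27
18 9 14 → sum 41  ≥ 33 ✓
9 14 11 → sum 34  ≥ 33 ✓
14 11 17 → sum 42  ≥ 33 ✓
11 17 5 → sum 33  ≥ 33 ✓
17 5 11 → sum 33  ≥ 33 ✓
5 11 5 → sum 21
11 5 5 → sum 21
5 5 19 → sum 29
5 windows satisfy the condition.

5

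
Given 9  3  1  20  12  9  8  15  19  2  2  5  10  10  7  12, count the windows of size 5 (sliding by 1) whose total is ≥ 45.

(9, 3, 1, 20, 12) → sum 45  ≥ 45 ✓
(3, 1, 20, 12, 9) → sum 45  ≥ 45 ✓
(1, 20, 12, 9, 8) → sum 50  ≥ 45 ✓
(20, 12, 9, 8, 15) → sum 64  ≥ 45 ✓
(12, 9, 8, 15, 19) → sum 63  ≥ 45 ✓
(9, 8, 15, 19, 2) → sum 53  ≥ 45 ✓
(8, 15, 19, 2, 2) → sum 46  ≥ 45 ✓
(15, 19, 2, 2, 5) → sum 43
(19, 2, 2, 5, 10) → sum 38
(2, 2, 5, 10, 10) → sum 29
(2, 5, 10, 10, 7) → sum 34
(5, 10, 10, 7, 12) → sum 44
7 windows satisfy the condition.

7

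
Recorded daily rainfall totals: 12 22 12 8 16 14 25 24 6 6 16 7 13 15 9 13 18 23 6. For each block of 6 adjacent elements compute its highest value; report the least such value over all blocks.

(12, 22, 12, 8, 16, 14) → max 22
(22, 12, 8, 16, 14, 25) → max 25
(12, 8, 16, 14, 25, 24) → max 25
(8, 16, 14, 25, 24, 6) → max 25
(16, 14, 25, 24, 6, 6) → max 25
(14, 25, 24, 6, 6, 16) → max 25
(25, 24, 6, 6, 16, 7) → max 25
(24, 6, 6, 16, 7, 13) → max 24
(6, 6, 16, 7, 13, 15) → max 16
(6, 16, 7, 13, 15, 9) → max 16
(16, 7, 13, 15, 9, 13) → max 16
(7, 13, 15, 9, 13, 18) → max 18
(13, 15, 9, 13, 18, 23) → max 23
(15, 9, 13, 18, 23, 6) → max 23
Least of these is 16.

16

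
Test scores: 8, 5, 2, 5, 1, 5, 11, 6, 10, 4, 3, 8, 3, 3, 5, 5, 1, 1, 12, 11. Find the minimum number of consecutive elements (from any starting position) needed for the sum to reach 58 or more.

Extend right; whenever the sum reaches 58, record the length and shrink from the left:
add 8: running sum 8 < 58
add 5: running sum 13 < 58
add 2: running sum 15 < 58
add 5: running sum 20 < 58
add 1: running sum 21 < 58
add 5: running sum 26 < 58
add 11: running sum 37 < 58
add 6: running sum 43 < 58
add 10: running sum 53 < 58
add 4: running sum 57 < 58
end 10: [8, 5, 2, 5, 1, 5, 11, 6, 10, 4, 3] sum 60, len 11
end 11: [5, 2, 5, 1, 5, 11, 6, 10, 4, 3, 8] sum 60, len 11
end 12: [2, 5, 1, 5, 11, 6, 10, 4, 3, 8, 3] sum 58, len 11
end 13: [5, 1, 5, 11, 6, 10, 4, 3, 8, 3, 3] sum 59, len 11
end 14: [5, 11, 6, 10, 4, 3, 8, 3, 3, 5] sum 58, len 10
end 15: [11, 6, 10, 4, 3, 8, 3, 3, 5, 5] sum 58, len 10
end 16: [11, 6, 10, 4, 3, 8, 3, 3, 5, 5, 1] sum 59, len 11
end 17: [11, 6, 10, 4, 3, 8, 3, 3, 5, 5, 1, 1] sum 60, len 12
end 18: [6, 10, 4, 3, 8, 3, 3, 5, 5, 1, 1, 12] sum 61, len 12
end 19: [10, 4, 3, 8, 3, 3, 5, 5, 1, 1, 12, 11] sum 66, len 12
Shortest qualifying length: 10.

10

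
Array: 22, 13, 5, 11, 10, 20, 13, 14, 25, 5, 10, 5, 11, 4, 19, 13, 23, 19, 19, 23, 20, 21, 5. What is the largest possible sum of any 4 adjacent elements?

84

22 13 5 11 → sum 51
13 5 11 10 → sum 39
5 11 10 20 → sum 46
11 10 20 13 → sum 54
10 20 13 14 → sum 57
20 13 14 25 → sum 72
13 14 25 5 → sum 57
14 25 5 10 → sum 54
25 5 10 5 → sum 45
5 10 5 11 → sum 31
10 5 11 4 → sum 30
5 11 4 19 → sum 39
11 4 19 13 → sum 47
4 19 13 23 → sum 59
19 13 23 19 → sum 74
13 23 19 19 → sum 74
23 19 19 23 → sum 84
19 19 23 20 → sum 81
19 23 20 21 → sum 83
23 20 21 5 → sum 69
Largest of these is 84.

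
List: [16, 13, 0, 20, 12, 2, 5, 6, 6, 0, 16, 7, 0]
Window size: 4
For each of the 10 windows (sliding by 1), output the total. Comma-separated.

Sliding a size-4 window across the 13 values:
[16, 13, 0, 20] → sum 49
[13, 0, 20, 12] → sum 45
[0, 20, 12, 2] → sum 34
[20, 12, 2, 5] → sum 39
[12, 2, 5, 6] → sum 25
[2, 5, 6, 6] → sum 19
[5, 6, 6, 0] → sum 17
[6, 6, 0, 16] → sum 28
[6, 0, 16, 7] → sum 29
[0, 16, 7, 0] → sum 23

49, 45, 34, 39, 25, 19, 17, 28, 29, 23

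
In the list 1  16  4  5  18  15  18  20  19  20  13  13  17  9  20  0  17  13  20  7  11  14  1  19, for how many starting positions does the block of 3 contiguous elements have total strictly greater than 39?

(1, 16, 4) → sum 21
(16, 4, 5) → sum 25
(4, 5, 18) → sum 27
(5, 18, 15) → sum 38
(18, 15, 18) → sum 51  > 39 ✓
(15, 18, 20) → sum 53  > 39 ✓
(18, 20, 19) → sum 57  > 39 ✓
(20, 19, 20) → sum 59  > 39 ✓
(19, 20, 13) → sum 52  > 39 ✓
(20, 13, 13) → sum 46  > 39 ✓
(13, 13, 17) → sum 43  > 39 ✓
(13, 17, 9) → sum 39
(17, 9, 20) → sum 46  > 39 ✓
(9, 20, 0) → sum 29
(20, 0, 17) → sum 37
(0, 17, 13) → sum 30
(17, 13, 20) → sum 50  > 39 ✓
(13, 20, 7) → sum 40  > 39 ✓
(20, 7, 11) → sum 38
(7, 11, 14) → sum 32
(11, 14, 1) → sum 26
(14, 1, 19) → sum 34
10 windows satisfy the condition.

10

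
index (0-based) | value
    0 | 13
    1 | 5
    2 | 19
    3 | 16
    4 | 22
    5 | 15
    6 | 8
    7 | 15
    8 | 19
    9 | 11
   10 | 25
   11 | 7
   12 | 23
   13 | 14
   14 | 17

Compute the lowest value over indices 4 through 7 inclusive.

Elements at indices 4..7: 22, 15, 8, 15
min(22, 15, 8, 15) = 8

8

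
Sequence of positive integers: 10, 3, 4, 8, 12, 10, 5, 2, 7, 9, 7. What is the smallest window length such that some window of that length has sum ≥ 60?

add 10: running sum 10 < 60
add 3: running sum 13 < 60
add 4: running sum 17 < 60
add 8: running sum 25 < 60
add 12: running sum 37 < 60
add 10: running sum 47 < 60
add 5: running sum 52 < 60
add 2: running sum 54 < 60
end 8: [10, 3, 4, 8, 12, 10, 5, 2, 7] sum 61, len 9
end 9: [3, 4, 8, 12, 10, 5, 2, 7, 9] sum 60, len 9
end 10: [8, 12, 10, 5, 2, 7, 9, 7] sum 60, len 8
Shortest qualifying length: 8.

8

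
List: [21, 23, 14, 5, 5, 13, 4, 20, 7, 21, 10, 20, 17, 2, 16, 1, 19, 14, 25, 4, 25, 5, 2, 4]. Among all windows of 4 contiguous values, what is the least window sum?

27

[21, 23, 14, 5] → sum 63
[23, 14, 5, 5] → sum 47
[14, 5, 5, 13] → sum 37
[5, 5, 13, 4] → sum 27
[5, 13, 4, 20] → sum 42
[13, 4, 20, 7] → sum 44
[4, 20, 7, 21] → sum 52
[20, 7, 21, 10] → sum 58
[7, 21, 10, 20] → sum 58
[21, 10, 20, 17] → sum 68
[10, 20, 17, 2] → sum 49
[20, 17, 2, 16] → sum 55
[17, 2, 16, 1] → sum 36
[2, 16, 1, 19] → sum 38
[16, 1, 19, 14] → sum 50
[1, 19, 14, 25] → sum 59
[19, 14, 25, 4] → sum 62
[14, 25, 4, 25] → sum 68
[25, 4, 25, 5] → sum 59
[4, 25, 5, 2] → sum 36
[25, 5, 2, 4] → sum 36
Least of these is 27.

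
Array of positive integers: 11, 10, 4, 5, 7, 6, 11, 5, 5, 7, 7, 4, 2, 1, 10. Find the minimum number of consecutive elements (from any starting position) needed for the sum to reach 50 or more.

7

add 11: running sum 11 < 50
add 10: running sum 21 < 50
add 4: running sum 25 < 50
add 5: running sum 30 < 50
add 7: running sum 37 < 50
add 6: running sum 43 < 50
add 11: shortest ending here [11, 10, 4, 5, 7, 6, 11] sum 54, len 7
add 5: shortest ending here [11, 10, 4, 5, 7, 6, 11, 5] sum 59, len 8
add 5: shortest ending here [10, 4, 5, 7, 6, 11, 5, 5] sum 53, len 8
add 7: shortest ending here [4, 5, 7, 6, 11, 5, 5, 7] sum 50, len 8
add 7: shortest ending here [5, 7, 6, 11, 5, 5, 7, 7] sum 53, len 8
add 4: shortest ending here [7, 6, 11, 5, 5, 7, 7, 4] sum 52, len 8
add 2: shortest ending here [7, 6, 11, 5, 5, 7, 7, 4, 2] sum 54, len 9
add 1: shortest ending here [7, 6, 11, 5, 5, 7, 7, 4, 2, 1] sum 55, len 10
add 10: shortest ending here [11, 5, 5, 7, 7, 4, 2, 1, 10] sum 52, len 9
Shortest qualifying length: 7.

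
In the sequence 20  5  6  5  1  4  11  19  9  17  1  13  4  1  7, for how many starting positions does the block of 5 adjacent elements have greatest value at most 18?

(20, 5, 6, 5, 1) → max 20
(5, 6, 5, 1, 4) → max 6  ≤ 18 ✓
(6, 5, 1, 4, 11) → max 11  ≤ 18 ✓
(5, 1, 4, 11, 19) → max 19
(1, 4, 11, 19, 9) → max 19
(4, 11, 19, 9, 17) → max 19
(11, 19, 9, 17, 1) → max 19
(19, 9, 17, 1, 13) → max 19
(9, 17, 1, 13, 4) → max 17  ≤ 18 ✓
(17, 1, 13, 4, 1) → max 17  ≤ 18 ✓
(1, 13, 4, 1, 7) → max 13  ≤ 18 ✓
5 windows satisfy the condition.

5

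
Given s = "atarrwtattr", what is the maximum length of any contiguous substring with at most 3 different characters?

[a] 1 distinct, len 1
[a, t] 2 distinct, len 2
[a, t, a] 2 distinct, len 3
[a, t, a, r] 3 distinct, len 4
[a, t, a, r, r] 3 distinct, len 5
[a, r, r, w] 3 distinct, len 4
[r, r, w, t] 3 distinct, len 4
[w, t, a] 3 distinct, len 3
[w, t, a, t] 3 distinct, len 4
[w, t, a, t, t] 3 distinct, len 5
[t, a, t, t, r] 3 distinct, len 5
Longest length with ≤3 distinct: 5.

5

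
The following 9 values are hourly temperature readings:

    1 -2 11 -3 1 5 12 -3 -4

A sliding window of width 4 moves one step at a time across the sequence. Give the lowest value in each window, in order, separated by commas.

1 -2 11 -3 → min -3
-2 11 -3 1 → min -3
11 -3 1 5 → min -3
-3 1 5 12 → min -3
1 5 12 -3 → min -3
5 12 -3 -4 → min -4

-3, -3, -3, -3, -3, -4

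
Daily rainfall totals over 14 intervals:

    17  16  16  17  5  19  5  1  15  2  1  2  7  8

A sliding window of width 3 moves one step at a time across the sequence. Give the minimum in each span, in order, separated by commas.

16, 16, 5, 5, 5, 1, 1, 1, 1, 1, 1, 2

(17, 16, 16) → min 16
(16, 16, 17) → min 16
(16, 17, 5) → min 5
(17, 5, 19) → min 5
(5, 19, 5) → min 5
(19, 5, 1) → min 1
(5, 1, 15) → min 1
(1, 15, 2) → min 1
(15, 2, 1) → min 1
(2, 1, 2) → min 1
(1, 2, 7) → min 1
(2, 7, 8) → min 2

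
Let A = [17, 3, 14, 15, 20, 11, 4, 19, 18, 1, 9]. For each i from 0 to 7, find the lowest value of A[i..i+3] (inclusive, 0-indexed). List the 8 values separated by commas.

3, 3, 11, 4, 4, 4, 1, 1

17 3 14 15 → min 3
3 14 15 20 → min 3
14 15 20 11 → min 11
15 20 11 4 → min 4
20 11 4 19 → min 4
11 4 19 18 → min 4
4 19 18 1 → min 1
19 18 1 9 → min 1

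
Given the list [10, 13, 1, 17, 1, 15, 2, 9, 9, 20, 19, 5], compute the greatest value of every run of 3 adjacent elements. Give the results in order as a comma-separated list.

10 13 1 → max 13
13 1 17 → max 17
1 17 1 → max 17
17 1 15 → max 17
1 15 2 → max 15
15 2 9 → max 15
2 9 9 → max 9
9 9 20 → max 20
9 20 19 → max 20
20 19 5 → max 20

13, 17, 17, 17, 15, 15, 9, 20, 20, 20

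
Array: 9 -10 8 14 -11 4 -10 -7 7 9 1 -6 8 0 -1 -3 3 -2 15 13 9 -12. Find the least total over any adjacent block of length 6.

-8

(9, -10, 8, 14, -11, 4) → sum 14
(-10, 8, 14, -11, 4, -10) → sum -5
(8, 14, -11, 4, -10, -7) → sum -2
(14, -11, 4, -10, -7, 7) → sum -3
(-11, 4, -10, -7, 7, 9) → sum -8
(4, -10, -7, 7, 9, 1) → sum 4
(-10, -7, 7, 9, 1, -6) → sum -6
(-7, 7, 9, 1, -6, 8) → sum 12
(7, 9, 1, -6, 8, 0) → sum 19
(9, 1, -6, 8, 0, -1) → sum 11
(1, -6, 8, 0, -1, -3) → sum -1
(-6, 8, 0, -1, -3, 3) → sum 1
(8, 0, -1, -3, 3, -2) → sum 5
(0, -1, -3, 3, -2, 15) → sum 12
(-1, -3, 3, -2, 15, 13) → sum 25
(-3, 3, -2, 15, 13, 9) → sum 35
(3, -2, 15, 13, 9, -12) → sum 26
Least of these is -8.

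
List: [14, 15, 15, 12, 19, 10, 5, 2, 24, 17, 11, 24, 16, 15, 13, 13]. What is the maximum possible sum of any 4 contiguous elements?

76

Each size-4 window and its sum:
14 15 15 12 → sum 56
15 15 12 19 → sum 61
15 12 19 10 → sum 56
12 19 10 5 → sum 46
19 10 5 2 → sum 36
10 5 2 24 → sum 41
5 2 24 17 → sum 48
2 24 17 11 → sum 54
24 17 11 24 → sum 76
17 11 24 16 → sum 68
11 24 16 15 → sum 66
24 16 15 13 → sum 68
16 15 13 13 → sum 57
Maximum of these is 76.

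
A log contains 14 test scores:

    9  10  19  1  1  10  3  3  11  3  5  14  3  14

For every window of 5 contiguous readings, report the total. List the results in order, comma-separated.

Sliding a size-5 window across the 14 values:
9 10 19 1 1 → sum 40
10 19 1 1 10 → sum 41
19 1 1 10 3 → sum 34
1 1 10 3 3 → sum 18
1 10 3 3 11 → sum 28
10 3 3 11 3 → sum 30
3 3 11 3 5 → sum 25
3 11 3 5 14 → sum 36
11 3 5 14 3 → sum 36
3 5 14 3 14 → sum 39

40, 41, 34, 18, 28, 30, 25, 36, 36, 39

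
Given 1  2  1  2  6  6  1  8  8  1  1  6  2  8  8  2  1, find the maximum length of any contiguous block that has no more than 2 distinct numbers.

add 1: window [1] (1 distinct), len 1
add 2: window [1, 2] (2 distinct), len 2
add 1: window [1, 2, 1] (2 distinct), len 3
add 2: window [1, 2, 1, 2] (2 distinct), len 4
add 6: window [2, 6] (2 distinct), len 2
add 6: window [2, 6, 6] (2 distinct), len 3
add 1: window [6, 6, 1] (2 distinct), len 3
add 8: window [1, 8] (2 distinct), len 2
add 8: window [1, 8, 8] (2 distinct), len 3
add 1: window [1, 8, 8, 1] (2 distinct), len 4
add 1: window [1, 8, 8, 1, 1] (2 distinct), len 5
add 6: window [1, 1, 6] (2 distinct), len 3
add 2: window [6, 2] (2 distinct), len 2
add 8: window [2, 8] (2 distinct), len 2
add 8: window [2, 8, 8] (2 distinct), len 3
add 2: window [2, 8, 8, 2] (2 distinct), len 4
add 1: window [2, 1] (2 distinct), len 2
Longest length with ≤2 distinct: 5.

5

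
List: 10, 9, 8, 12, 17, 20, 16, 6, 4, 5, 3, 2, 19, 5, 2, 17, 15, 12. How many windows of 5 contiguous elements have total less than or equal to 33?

[10, 9, 8, 12, 17] → sum 56
[9, 8, 12, 17, 20] → sum 66
[8, 12, 17, 20, 16] → sum 73
[12, 17, 20, 16, 6] → sum 71
[17, 20, 16, 6, 4] → sum 63
[20, 16, 6, 4, 5] → sum 51
[16, 6, 4, 5, 3] → sum 34
[6, 4, 5, 3, 2] → sum 20  ≤ 33 ✓
[4, 5, 3, 2, 19] → sum 33  ≤ 33 ✓
[5, 3, 2, 19, 5] → sum 34
[3, 2, 19, 5, 2] → sum 31  ≤ 33 ✓
[2, 19, 5, 2, 17] → sum 45
[19, 5, 2, 17, 15] → sum 58
[5, 2, 17, 15, 12] → sum 51
3 windows satisfy the condition.

3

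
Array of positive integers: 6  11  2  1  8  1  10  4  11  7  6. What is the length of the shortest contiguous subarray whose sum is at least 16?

2

Extend right; whenever the sum reaches 16, record the length and shrink from the left:
add 6: running sum 6 < 16
end 1: [6, 11] sum 17, len 2
end 2: [6, 11, 2] sum 19, len 3
end 3: [6, 11, 2, 1] sum 20, len 4
end 4: [11, 2, 1, 8] sum 22, len 4
end 5: [11, 2, 1, 8, 1] sum 23, len 5
end 6: [8, 1, 10] sum 19, len 3
end 7: [8, 1, 10, 4] sum 23, len 4
end 8: [10, 4, 11] sum 25, len 3
end 9: [11, 7] sum 18, len 2
end 10: [11, 7, 6] sum 24, len 3
Shortest qualifying length: 2.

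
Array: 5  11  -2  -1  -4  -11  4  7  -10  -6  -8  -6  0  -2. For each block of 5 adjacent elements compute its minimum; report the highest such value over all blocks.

Each size-5 window and its min:
5 11 -2 -1 -4 → min -4
11 -2 -1 -4 -11 → min -11
-2 -1 -4 -11 4 → min -11
-1 -4 -11 4 7 → min -11
-4 -11 4 7 -10 → min -11
-11 4 7 -10 -6 → min -11
4 7 -10 -6 -8 → min -10
7 -10 -6 -8 -6 → min -10
-10 -6 -8 -6 0 → min -10
-6 -8 -6 0 -2 → min -8
Highest of these is -4.

-4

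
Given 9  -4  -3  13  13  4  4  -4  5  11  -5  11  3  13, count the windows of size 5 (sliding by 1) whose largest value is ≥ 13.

6

9 -4 -3 13 13 → max 13  ≥ 13 ✓
-4 -3 13 13 4 → max 13  ≥ 13 ✓
-3 13 13 4 4 → max 13  ≥ 13 ✓
13 13 4 4 -4 → max 13  ≥ 13 ✓
13 4 4 -4 5 → max 13  ≥ 13 ✓
4 4 -4 5 11 → max 11
4 -4 5 11 -5 → max 11
-4 5 11 -5 11 → max 11
5 11 -5 11 3 → max 11
11 -5 11 3 13 → max 13  ≥ 13 ✓
6 windows satisfy the condition.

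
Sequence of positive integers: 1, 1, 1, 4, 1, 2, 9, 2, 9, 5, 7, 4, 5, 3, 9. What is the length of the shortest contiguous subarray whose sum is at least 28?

5

Extend right; whenever the sum reaches 28, record the length and shrink from the left:
add 1: running sum 1 < 28
add 1: running sum 2 < 28
add 1: running sum 3 < 28
add 4: running sum 7 < 28
add 1: running sum 8 < 28
add 2: running sum 10 < 28
add 9: running sum 19 < 28
add 2: running sum 21 < 28
add 9: shortest ending here [1, 4, 1, 2, 9, 2, 9] sum 28, len 7
add 5: shortest ending here [1, 2, 9, 2, 9, 5] sum 28, len 6
add 7: shortest ending here [9, 2, 9, 5, 7] sum 32, len 5
add 4: shortest ending here [9, 2, 9, 5, 7, 4] sum 36, len 6
add 5: shortest ending here [9, 5, 7, 4, 5] sum 30, len 5
add 3: shortest ending here [9, 5, 7, 4, 5, 3] sum 33, len 6
add 9: shortest ending here [7, 4, 5, 3, 9] sum 28, len 5
Shortest qualifying length: 5.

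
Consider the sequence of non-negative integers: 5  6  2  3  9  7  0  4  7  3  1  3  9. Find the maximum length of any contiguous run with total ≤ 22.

[5] sum 5 len 1
[5, 6] sum 11 len 2
[5, 6, 2] sum 13 len 3
[5, 6, 2, 3] sum 16 len 4
[6, 2, 3, 9] sum 20 len 4
[2, 3, 9, 7] sum 21 len 4
[2, 3, 9, 7, 0] sum 21 len 5
[9, 7, 0, 4] sum 20 len 4
[7, 0, 4, 7] sum 18 len 4
[7, 0, 4, 7, 3] sum 21 len 5
[7, 0, 4, 7, 3, 1] sum 22 len 6
[0, 4, 7, 3, 1, 3] sum 18 len 6
[3, 1, 3, 9] sum 16 len 4
Longest length seen: 6.

6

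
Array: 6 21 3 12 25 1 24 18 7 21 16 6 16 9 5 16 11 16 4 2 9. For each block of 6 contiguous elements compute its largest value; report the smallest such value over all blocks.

16

6 21 3 12 25 1 → max 25
21 3 12 25 1 24 → max 25
3 12 25 1 24 18 → max 25
12 25 1 24 18 7 → max 25
25 1 24 18 7 21 → max 25
1 24 18 7 21 16 → max 24
24 18 7 21 16 6 → max 24
18 7 21 16 6 16 → max 21
7 21 16 6 16 9 → max 21
21 16 6 16 9 5 → max 21
16 6 16 9 5 16 → max 16
6 16 9 5 16 11 → max 16
16 9 5 16 11 16 → max 16
9 5 16 11 16 4 → max 16
5 16 11 16 4 2 → max 16
16 11 16 4 2 9 → max 16
Smallest of these is 16.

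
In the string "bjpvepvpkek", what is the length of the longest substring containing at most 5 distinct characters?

10

Extend right; when distinct count exceeds 5, shrink from the left:
add b: window [b] (1 distinct), len 1
add j: window [b, j] (2 distinct), len 2
add p: window [b, j, p] (3 distinct), len 3
add v: window [b, j, p, v] (4 distinct), len 4
add e: window [b, j, p, v, e] (5 distinct), len 5
add p: window [b, j, p, v, e, p] (5 distinct), len 6
add v: window [b, j, p, v, e, p, v] (5 distinct), len 7
add p: window [b, j, p, v, e, p, v, p] (5 distinct), len 8
add k: window [j, p, v, e, p, v, p, k] (5 distinct), len 8
add e: window [j, p, v, e, p, v, p, k, e] (5 distinct), len 9
add k: window [j, p, v, e, p, v, p, k, e, k] (5 distinct), len 10
Longest length with ≤5 distinct: 10.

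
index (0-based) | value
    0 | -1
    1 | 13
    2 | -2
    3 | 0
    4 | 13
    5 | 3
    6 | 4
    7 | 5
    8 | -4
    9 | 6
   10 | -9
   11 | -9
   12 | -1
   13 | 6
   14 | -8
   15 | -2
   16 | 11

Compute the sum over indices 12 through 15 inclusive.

Elements at indices 12..15: -1, 6, -8, -2
sum(-1, 6, -8, -2) = -5

-5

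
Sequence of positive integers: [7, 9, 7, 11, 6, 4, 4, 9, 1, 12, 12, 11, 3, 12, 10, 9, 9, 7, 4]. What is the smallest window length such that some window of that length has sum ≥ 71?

8

Extend right; whenever the sum reaches 71, record the length and shrink from the left:
add 7: running sum 7 < 71
add 9: running sum 16 < 71
add 7: running sum 23 < 71
add 11: running sum 34 < 71
add 6: running sum 40 < 71
add 4: running sum 44 < 71
add 4: running sum 48 < 71
add 9: running sum 57 < 71
add 1: running sum 58 < 71
add 12: running sum 70 < 71
add 12: shortest ending here [9, 7, 11, 6, 4, 4, 9, 1, 12, 12] sum 75, len 10
add 11: shortest ending here [7, 11, 6, 4, 4, 9, 1, 12, 12, 11] sum 77, len 10
add 3: shortest ending here [11, 6, 4, 4, 9, 1, 12, 12, 11, 3] sum 73, len 10
add 12: shortest ending here [6, 4, 4, 9, 1, 12, 12, 11, 3, 12] sum 74, len 10
add 10: shortest ending here [4, 9, 1, 12, 12, 11, 3, 12, 10] sum 74, len 9
add 9: shortest ending here [9, 1, 12, 12, 11, 3, 12, 10, 9] sum 79, len 9
add 9: shortest ending here [12, 12, 11, 3, 12, 10, 9, 9] sum 78, len 8
add 7: shortest ending here [12, 11, 3, 12, 10, 9, 9, 7] sum 73, len 8
add 4: shortest ending here [12, 11, 3, 12, 10, 9, 9, 7, 4] sum 77, len 9
Shortest qualifying length: 8.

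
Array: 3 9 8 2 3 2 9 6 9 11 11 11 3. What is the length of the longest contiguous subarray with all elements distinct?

[3] len 1
[3, 9] len 2
[3, 9, 8] len 3
[3, 9, 8, 2] len 4
[9, 8, 2, 3] len 4
[3, 2] len 2
[3, 2, 9] len 3
[3, 2, 9, 6] len 4
[6, 9] len 2
[6, 9, 11] len 3
[11] len 1
[11] len 1
[11, 3] len 2
Longest all-distinct length: 4.

4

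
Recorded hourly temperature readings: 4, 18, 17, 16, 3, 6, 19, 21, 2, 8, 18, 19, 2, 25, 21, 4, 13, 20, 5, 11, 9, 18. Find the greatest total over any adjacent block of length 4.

[4, 18, 17, 16] → sum 55
[18, 17, 16, 3] → sum 54
[17, 16, 3, 6] → sum 42
[16, 3, 6, 19] → sum 44
[3, 6, 19, 21] → sum 49
[6, 19, 21, 2] → sum 48
[19, 21, 2, 8] → sum 50
[21, 2, 8, 18] → sum 49
[2, 8, 18, 19] → sum 47
[8, 18, 19, 2] → sum 47
[18, 19, 2, 25] → sum 64
[19, 2, 25, 21] → sum 67
[2, 25, 21, 4] → sum 52
[25, 21, 4, 13] → sum 63
[21, 4, 13, 20] → sum 58
[4, 13, 20, 5] → sum 42
[13, 20, 5, 11] → sum 49
[20, 5, 11, 9] → sum 45
[5, 11, 9, 18] → sum 43
Greatest of these is 67.

67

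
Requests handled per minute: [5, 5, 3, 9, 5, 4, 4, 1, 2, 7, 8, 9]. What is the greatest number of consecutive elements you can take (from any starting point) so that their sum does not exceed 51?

10

add 5: [5] sum 5, len 1
add 5: [5, 5] sum 10, len 2
add 3: [5, 5, 3] sum 13, len 3
add 9: [5, 5, 3, 9] sum 22, len 4
add 5: [5, 5, 3, 9, 5] sum 27, len 5
add 4: [5, 5, 3, 9, 5, 4] sum 31, len 6
add 4: [5, 5, 3, 9, 5, 4, 4] sum 35, len 7
add 1: [5, 5, 3, 9, 5, 4, 4, 1] sum 36, len 8
add 2: [5, 5, 3, 9, 5, 4, 4, 1, 2] sum 38, len 9
add 7: [5, 5, 3, 9, 5, 4, 4, 1, 2, 7] sum 45, len 10
add 8: [5, 3, 9, 5, 4, 4, 1, 2, 7, 8] sum 48, len 10
add 9: [9, 5, 4, 4, 1, 2, 7, 8, 9] sum 49, len 9
Longest length seen: 10.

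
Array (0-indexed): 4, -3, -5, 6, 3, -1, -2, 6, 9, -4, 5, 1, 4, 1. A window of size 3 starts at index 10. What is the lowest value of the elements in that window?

Elements at indices 10..12: 5, 1, 4
min(5, 1, 4) = 1

1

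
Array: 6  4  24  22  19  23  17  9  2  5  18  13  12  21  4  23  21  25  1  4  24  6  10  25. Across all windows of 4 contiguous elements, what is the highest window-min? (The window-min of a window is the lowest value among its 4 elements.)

19

(6, 4, 24, 22) → min 4
(4, 24, 22, 19) → min 4
(24, 22, 19, 23) → min 19
(22, 19, 23, 17) → min 17
(19, 23, 17, 9) → min 9
(23, 17, 9, 2) → min 2
(17, 9, 2, 5) → min 2
(9, 2, 5, 18) → min 2
(2, 5, 18, 13) → min 2
(5, 18, 13, 12) → min 5
(18, 13, 12, 21) → min 12
(13, 12, 21, 4) → min 4
(12, 21, 4, 23) → min 4
(21, 4, 23, 21) → min 4
(4, 23, 21, 25) → min 4
(23, 21, 25, 1) → min 1
(21, 25, 1, 4) → min 1
(25, 1, 4, 24) → min 1
(1, 4, 24, 6) → min 1
(4, 24, 6, 10) → min 4
(24, 6, 10, 25) → min 6
Highest of these is 19.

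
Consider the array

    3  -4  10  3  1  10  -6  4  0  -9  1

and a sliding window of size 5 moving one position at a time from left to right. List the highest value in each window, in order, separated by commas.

10, 10, 10, 10, 10, 10, 4

3 -4 10 3 1 → max 10
-4 10 3 1 10 → max 10
10 3 1 10 -6 → max 10
3 1 10 -6 4 → max 10
1 10 -6 4 0 → max 10
10 -6 4 0 -9 → max 10
-6 4 0 -9 1 → max 4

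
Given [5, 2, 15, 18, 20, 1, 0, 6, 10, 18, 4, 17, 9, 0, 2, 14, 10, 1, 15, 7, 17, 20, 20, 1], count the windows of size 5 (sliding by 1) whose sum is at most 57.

[5, 2, 15, 18, 20] → sum 60
[2, 15, 18, 20, 1] → sum 56  ≤ 57 ✓
[15, 18, 20, 1, 0] → sum 54  ≤ 57 ✓
[18, 20, 1, 0, 6] → sum 45  ≤ 57 ✓
[20, 1, 0, 6, 10] → sum 37  ≤ 57 ✓
[1, 0, 6, 10, 18] → sum 35  ≤ 57 ✓
[0, 6, 10, 18, 4] → sum 38  ≤ 57 ✓
[6, 10, 18, 4, 17] → sum 55  ≤ 57 ✓
[10, 18, 4, 17, 9] → sum 58
[18, 4, 17, 9, 0] → sum 48  ≤ 57 ✓
[4, 17, 9, 0, 2] → sum 32  ≤ 57 ✓
[17, 9, 0, 2, 14] → sum 42  ≤ 57 ✓
[9, 0, 2, 14, 10] → sum 35  ≤ 57 ✓
[0, 2, 14, 10, 1] → sum 27  ≤ 57 ✓
[2, 14, 10, 1, 15] → sum 42  ≤ 57 ✓
[14, 10, 1, 15, 7] → sum 47  ≤ 57 ✓
[10, 1, 15, 7, 17] → sum 50  ≤ 57 ✓
[1, 15, 7, 17, 20] → sum 60
[15, 7, 17, 20, 20] → sum 79
[7, 17, 20, 20, 1] → sum 65
15 windows satisfy the condition.

15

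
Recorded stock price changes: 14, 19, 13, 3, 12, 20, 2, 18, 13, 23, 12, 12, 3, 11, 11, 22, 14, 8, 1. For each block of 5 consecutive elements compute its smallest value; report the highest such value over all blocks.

12

Each size-5 window and its min:
14 19 13 3 12 → min 3
19 13 3 12 20 → min 3
13 3 12 20 2 → min 2
3 12 20 2 18 → min 2
12 20 2 18 13 → min 2
20 2 18 13 23 → min 2
2 18 13 23 12 → min 2
18 13 23 12 12 → min 12
13 23 12 12 3 → min 3
23 12 12 3 11 → min 3
12 12 3 11 11 → min 3
12 3 11 11 22 → min 3
3 11 11 22 14 → min 3
11 11 22 14 8 → min 8
11 22 14 8 1 → min 1
Highest of these is 12.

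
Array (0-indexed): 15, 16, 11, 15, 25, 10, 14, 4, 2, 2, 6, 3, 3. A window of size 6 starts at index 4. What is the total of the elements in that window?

Elements at indices 4..9: 25, 10, 14, 4, 2, 2
sum(25, 10, 14, 4, 2, 2) = 57

57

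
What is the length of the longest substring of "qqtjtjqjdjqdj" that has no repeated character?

add q: [q] len 1
add q (repeat q, move left end past it): [q] len 1
add t: [q, t] len 2
add j: [q, t, j] len 3
add t (repeat t, move left end past it): [j, t] len 2
add j (repeat j, move left end past it): [t, j] len 2
add q: [t, j, q] len 3
add j (repeat j, move left end past it): [q, j] len 2
add d: [q, j, d] len 3
add j (repeat j, move left end past it): [d, j] len 2
add q: [d, j, q] len 3
add d (repeat d, move left end past it): [j, q, d] len 3
add j (repeat j, move left end past it): [q, d, j] len 3
Longest all-distinct length: 3.

3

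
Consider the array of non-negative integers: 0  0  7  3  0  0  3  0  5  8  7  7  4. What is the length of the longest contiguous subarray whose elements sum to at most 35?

add 0: [0] sum 0, len 1
add 0: [0, 0] sum 0, len 2
add 7: [0, 0, 7] sum 7, len 3
add 3: [0, 0, 7, 3] sum 10, len 4
add 0: [0, 0, 7, 3, 0] sum 10, len 5
add 0: [0, 0, 7, 3, 0, 0] sum 10, len 6
add 3: [0, 0, 7, 3, 0, 0, 3] sum 13, len 7
add 0: [0, 0, 7, 3, 0, 0, 3, 0] sum 13, len 8
add 5: [0, 0, 7, 3, 0, 0, 3, 0, 5] sum 18, len 9
add 8: [0, 0, 7, 3, 0, 0, 3, 0, 5, 8] sum 26, len 10
add 7: [0, 0, 7, 3, 0, 0, 3, 0, 5, 8, 7] sum 33, len 11
add 7: [3, 0, 0, 3, 0, 5, 8, 7, 7] sum 33, len 9
add 4: [0, 0, 3, 0, 5, 8, 7, 7, 4] sum 34, len 9
Longest length seen: 11.

11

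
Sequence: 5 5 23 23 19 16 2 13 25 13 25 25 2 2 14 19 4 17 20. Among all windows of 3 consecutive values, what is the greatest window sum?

65

Window sums for each of the 17 positions:
(5, 5, 23) → sum 33
(5, 23, 23) → sum 51
(23, 23, 19) → sum 65
(23, 19, 16) → sum 58
(19, 16, 2) → sum 37
(16, 2, 13) → sum 31
(2, 13, 25) → sum 40
(13, 25, 13) → sum 51
(25, 13, 25) → sum 63
(13, 25, 25) → sum 63
(25, 25, 2) → sum 52
(25, 2, 2) → sum 29
(2, 2, 14) → sum 18
(2, 14, 19) → sum 35
(14, 19, 4) → sum 37
(19, 4, 17) → sum 40
(4, 17, 20) → sum 41
Greatest of these is 65.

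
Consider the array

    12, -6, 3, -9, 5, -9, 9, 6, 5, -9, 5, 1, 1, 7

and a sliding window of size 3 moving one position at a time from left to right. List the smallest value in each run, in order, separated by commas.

Sliding a size-3 window across the 14 values:
(12, -6, 3) → min -6
(-6, 3, -9) → min -9
(3, -9, 5) → min -9
(-9, 5, -9) → min -9
(5, -9, 9) → min -9
(-9, 9, 6) → min -9
(9, 6, 5) → min 5
(6, 5, -9) → min -9
(5, -9, 5) → min -9
(-9, 5, 1) → min -9
(5, 1, 1) → min 1
(1, 1, 7) → min 1

-6, -9, -9, -9, -9, -9, 5, -9, -9, -9, 1, 1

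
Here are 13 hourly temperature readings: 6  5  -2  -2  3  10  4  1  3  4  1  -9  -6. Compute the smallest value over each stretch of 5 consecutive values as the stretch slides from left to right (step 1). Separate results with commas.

-2, -2, -2, -2, 1, 1, 1, -9, -9

6 5 -2 -2 3 → min -2
5 -2 -2 3 10 → min -2
-2 -2 3 10 4 → min -2
-2 3 10 4 1 → min -2
3 10 4 1 3 → min 1
10 4 1 3 4 → min 1
4 1 3 4 1 → min 1
1 3 4 1 -9 → min -9
3 4 1 -9 -6 → min -9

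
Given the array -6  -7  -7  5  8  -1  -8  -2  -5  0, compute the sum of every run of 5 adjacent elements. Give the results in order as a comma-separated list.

-7, -2, -3, 2, -8, -16

Sliding a size-5 window across the 10 values:
(-6, -7, -7, 5, 8) → sum -7
(-7, -7, 5, 8, -1) → sum -2
(-7, 5, 8, -1, -8) → sum -3
(5, 8, -1, -8, -2) → sum 2
(8, -1, -8, -2, -5) → sum -8
(-1, -8, -2, -5, 0) → sum -16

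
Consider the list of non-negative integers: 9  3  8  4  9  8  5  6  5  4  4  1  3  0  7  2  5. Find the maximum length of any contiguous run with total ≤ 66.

Extend to the right; shrink from the left whenever the sum exceeds 66:
add 9: [9] sum 9, len 1
add 3: [9, 3] sum 12, len 2
add 8: [9, 3, 8] sum 20, len 3
add 4: [9, 3, 8, 4] sum 24, len 4
add 9: [9, 3, 8, 4, 9] sum 33, len 5
add 8: [9, 3, 8, 4, 9, 8] sum 41, len 6
add 5: [9, 3, 8, 4, 9, 8, 5] sum 46, len 7
add 6: [9, 3, 8, 4, 9, 8, 5, 6] sum 52, len 8
add 5: [9, 3, 8, 4, 9, 8, 5, 6, 5] sum 57, len 9
add 4: [9, 3, 8, 4, 9, 8, 5, 6, 5, 4] sum 61, len 10
add 4: [9, 3, 8, 4, 9, 8, 5, 6, 5, 4, 4] sum 65, len 11
add 1: [9, 3, 8, 4, 9, 8, 5, 6, 5, 4, 4, 1] sum 66, len 12
add 3: [3, 8, 4, 9, 8, 5, 6, 5, 4, 4, 1, 3] sum 60, len 12
add 0: [3, 8, 4, 9, 8, 5, 6, 5, 4, 4, 1, 3, 0] sum 60, len 13
add 7: [8, 4, 9, 8, 5, 6, 5, 4, 4, 1, 3, 0, 7] sum 64, len 13
add 2: [8, 4, 9, 8, 5, 6, 5, 4, 4, 1, 3, 0, 7, 2] sum 66, len 14
add 5: [4, 9, 8, 5, 6, 5, 4, 4, 1, 3, 0, 7, 2, 5] sum 63, len 14
Longest length seen: 14.

14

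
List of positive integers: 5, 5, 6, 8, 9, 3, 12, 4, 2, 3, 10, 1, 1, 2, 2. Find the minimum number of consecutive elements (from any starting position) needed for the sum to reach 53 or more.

9

add 5: running sum 5 < 53
add 5: running sum 10 < 53
add 6: running sum 16 < 53
add 8: running sum 24 < 53
add 9: running sum 33 < 53
add 3: running sum 36 < 53
add 12: running sum 48 < 53
add 4: running sum 52 < 53
end 8: [5, 5, 6, 8, 9, 3, 12, 4, 2] sum 54, len 9
end 9: [5, 5, 6, 8, 9, 3, 12, 4, 2, 3] sum 57, len 10
end 10: [6, 8, 9, 3, 12, 4, 2, 3, 10] sum 57, len 9
end 11: [6, 8, 9, 3, 12, 4, 2, 3, 10, 1] sum 58, len 10
end 12: [8, 9, 3, 12, 4, 2, 3, 10, 1, 1] sum 53, len 10
end 13: [8, 9, 3, 12, 4, 2, 3, 10, 1, 1, 2] sum 55, len 11
end 14: [8, 9, 3, 12, 4, 2, 3, 10, 1, 1, 2, 2] sum 57, len 12
Shortest qualifying length: 9.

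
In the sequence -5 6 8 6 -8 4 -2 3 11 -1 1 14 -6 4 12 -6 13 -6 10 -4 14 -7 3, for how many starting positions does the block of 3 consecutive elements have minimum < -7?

3

[-5, 6, 8] → min -5
[6, 8, 6] → min 6
[8, 6, -8] → min -8  < -7 ✓
[6, -8, 4] → min -8  < -7 ✓
[-8, 4, -2] → min -8  < -7 ✓
[4, -2, 3] → min -2
[-2, 3, 11] → min -2
[3, 11, -1] → min -1
[11, -1, 1] → min -1
[-1, 1, 14] → min -1
[1, 14, -6] → min -6
[14, -6, 4] → min -6
[-6, 4, 12] → min -6
[4, 12, -6] → min -6
[12, -6, 13] → min -6
[-6, 13, -6] → min -6
[13, -6, 10] → min -6
[-6, 10, -4] → min -6
[10, -4, 14] → min -4
[-4, 14, -7] → min -7
[14, -7, 3] → min -7
3 windows satisfy the condition.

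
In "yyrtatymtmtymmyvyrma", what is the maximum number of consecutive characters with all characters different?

5

[y] len 1
[y] len 1
[y, r] len 2
[y, r, t] len 3
[y, r, t, a] len 4
[a, t] len 2
[a, t, y] len 3
[a, t, y, m] len 4
[y, m, t] len 3
[t, m] len 2
[m, t] len 2
[m, t, y] len 3
[t, y, m] len 3
[m] len 1
[m, y] len 2
[m, y, v] len 3
[v, y] len 2
[v, y, r] len 3
[v, y, r, m] len 4
[v, y, r, m, a] len 5
Longest all-distinct length: 5.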